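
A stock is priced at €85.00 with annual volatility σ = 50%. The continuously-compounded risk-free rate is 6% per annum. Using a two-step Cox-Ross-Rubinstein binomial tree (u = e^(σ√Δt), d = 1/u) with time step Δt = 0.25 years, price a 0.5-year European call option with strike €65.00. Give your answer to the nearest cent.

CRR parameters: u = e^(σ√Δt) = e^(0.5·√0.25) = 1.2840, d = 1/u = 0.7788
Per-period rate: rΔt = 0.06·0.25 = 0.015, so R = e^0.015 = 1.0151
Risk-neutral probability p = (e^0.015 − 0.7788)/(1.2840 − 0.7788) = 0.2363/0.5052 = 0.4677
Terminal stock prices: S_uu = 140.1, S_ud = 85, S_dd = 51.56
Terminal payoffs (S − K): max(75.14, 0) = 75.14, max(20, 0) = 20, max(-13.44, 0) = 0
Node u (S = 109.1): V_u = e^(−0.015)·[0.4677·75.1413 + 0.5323·20.0000] = 45.1099
Node d (S = 66.2): V_d = e^(−0.015)·[0.4677·20.0000 + 0.5323·0.0000] = 9.2155
Node 0 (S = 85): V_0 = e^(−0.015)·[0.4677·45.1099 + 0.5323·9.2155] = 25.6175

€25.62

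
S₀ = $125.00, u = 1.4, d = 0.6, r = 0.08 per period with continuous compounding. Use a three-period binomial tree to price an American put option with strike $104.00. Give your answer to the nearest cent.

$13.99

Risk-neutral probability p = (e^0.08 − 0.6)/(1.4 − 0.6) = 0.4833/0.8000 = 0.6041
Terminal stock prices: S_uuu = 343, S_uud = 147, S_udd = 63, S_ddd = 27
Terminal payoffs (K − S): max(-239, 0) = 0, max(-43, 0) = 0, max(41, 0) = 41, max(77, 0) = 77
Node uu (S = 245): continuation = e^(−0.08)·[0.6041·0.0000 + 0.3959·0.0000] = 0.0000; exercise value = 0.0000 ≤ continuation, so V_uu = 0.0000
Node ud (S = 105): continuation = e^(−0.08)·[0.6041·0.0000 + 0.3959·41.0000] = 14.9836; exercise value = 0.0000 ≤ continuation, so V_ud = 14.9836
Node dd (S = 45): continuation = e^(−0.08)·[0.6041·41.0000 + 0.3959·77.0000] = 51.0041; exercise value = 59.0000 > continuation, so V_dd = 59.0000 (exercise)
Node u (S = 175): continuation = e^(−0.08)·[0.6041·0.0000 + 0.3959·14.9836] = 5.4758; exercise value = 0.0000 ≤ continuation, so V_u = 5.4758
Node d (S = 75): continuation = e^(−0.08)·[0.6041·14.9836 + 0.3959·59.0000] = 29.9176; exercise value = 29.0000 ≤ continuation, so V_d = 29.9176
Node 0 (S = 125): continuation = e^(−0.08)·[0.6041·5.4758 + 0.3959·29.9176] = 13.9871; exercise value = 0.0000 ≤ continuation, so V_0 = 13.9871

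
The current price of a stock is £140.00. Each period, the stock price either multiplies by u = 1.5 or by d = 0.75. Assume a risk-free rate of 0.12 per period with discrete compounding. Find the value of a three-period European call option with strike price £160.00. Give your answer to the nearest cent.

Risk-neutral probability p = (1 + 0.12 − 0.75)/(1.5 − 0.75) = 0.3700/0.7500 = 0.4933
Terminal stock prices: S_uuu = 472.5, S_uud = 236.2, S_udd = 118.1, S_ddd = 59.06
Terminal payoffs (S − K): max(312.5, 0) = 312.5, max(76.25, 0) = 76.25, max(-41.88, 0) = 0, max(-100.9, 0) = 0
Node uu (S = 315): V_uu = 1/1.12·[0.4933·312.5000 + 0.5067·76.2500] = 172.1429
Node ud (S = 157.5): V_ud = 1/1.12·[0.4933·76.2500 + 0.5067·0.0000] = 33.5863
Node dd (S = 78.75): V_dd = 1/1.12·[0.4933·0.0000 + 0.5067·0.0000] = 0.0000
Node u (S = 210): V_u = 1/1.12·[0.4933·172.1429 + 0.5067·33.5863] = 91.0186
Node d (S = 105): V_d = 1/1.12·[0.4933·33.5863 + 0.5067·0.0000] = 14.7940
Node 0 (S = 140): V_0 = 1/1.12·[0.4933·91.0186 + 0.5067·14.7940] = 46.7841

£46.78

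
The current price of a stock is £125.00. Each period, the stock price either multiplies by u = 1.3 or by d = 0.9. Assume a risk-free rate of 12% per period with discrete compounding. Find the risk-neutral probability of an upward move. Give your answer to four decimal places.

p = 0.5500

Risk-neutral probability p = (1 + 0.12 − 0.9)/(1.3 − 0.9) = 0.2200/0.4000 = 0.5500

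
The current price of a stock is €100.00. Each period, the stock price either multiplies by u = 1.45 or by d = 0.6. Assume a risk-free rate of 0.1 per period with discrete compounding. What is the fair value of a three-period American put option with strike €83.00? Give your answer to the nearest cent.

Risk-neutral probability p = (1 + 0.1 − 0.6)/(1.45 − 0.6) = 0.5000/0.8500 = 0.5882
Terminal stock prices: S_uuu = 304.9, S_uud = 126.1, S_udd = 52.2, S_ddd = 21.6
Terminal payoffs (K − S): max(-221.9, 0) = 0, max(-43.15, 0) = 0, max(30.8, 0) = 30.8, max(61.4, 0) = 61.4
Node uu (S = 210.2): continuation = 1/1.1·[0.5882·0.0000 + 0.4118·0.0000] = 0.0000; exercise value = 0.0000 ≤ continuation, so V_uu = 0.0000
Node ud (S = 87): continuation = 1/1.1·[0.5882·0.0000 + 0.4118·30.8000] = 11.5294; exercise value = 0.0000 ≤ continuation, so V_ud = 11.5294
Node dd (S = 36): continuation = 1/1.1·[0.5882·30.8000 + 0.4118·61.4000] = 39.4545; exercise value = 47.0000 > continuation, so V_dd = 47.0000 (exercise)
Node u (S = 145): continuation = 1/1.1·[0.5882·0.0000 + 0.4118·11.5294] = 4.3158; exercise value = 0.0000 ≤ continuation, so V_u = 4.3158
Node d (S = 60): continuation = 1/1.1·[0.5882·11.5294 + 0.4118·47.0000] = 23.7590; exercise value = 23.0000 ≤ continuation, so V_d = 23.7590
Node 0 (S = 100): continuation = 1/1.1·[0.5882·4.3158 + 0.4118·23.7590] = 11.2017; exercise value = 0.0000 ≤ continuation, so V_0 = 11.2017

€11.20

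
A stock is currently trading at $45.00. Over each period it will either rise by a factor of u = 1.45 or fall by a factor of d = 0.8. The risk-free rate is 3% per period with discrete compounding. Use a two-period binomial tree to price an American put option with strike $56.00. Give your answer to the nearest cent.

$13.37

Risk-neutral probability p = (1 + 0.03 − 0.8)/(1.45 − 0.8) = 0.2300/0.6500 = 0.3538
Terminal stock prices: S_uu = 94.61, S_ud = 52.2, S_dd = 28.8
Terminal payoffs (K − S): max(-38.61, 0) = 0, max(3.8, 0) = 3.8, max(27.2, 0) = 27.2
Node u (S = 65.25): continuation = 1/1.03·[0.3538·0.0000 + 0.6462·3.8000] = 2.3839; exercise value = 0.0000 ≤ continuation, so V_u = 2.3839
Node d (S = 36): continuation = 1/1.03·[0.3538·3.8000 + 0.6462·27.2000] = 18.3689; exercise value = 20.0000 > continuation, so V_d = 20.0000 (exercise)
Node 0 (S = 45): continuation = 1/1.03·[0.3538·2.3839 + 0.6462·20.0000] = 13.3656; exercise value = 11.0000 ≤ continuation, so V_0 = 13.3656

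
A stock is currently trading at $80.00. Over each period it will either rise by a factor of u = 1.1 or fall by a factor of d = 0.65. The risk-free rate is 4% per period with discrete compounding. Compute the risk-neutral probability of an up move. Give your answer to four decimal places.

p = 0.8667

Risk-neutral probability p = (1 + 0.04 − 0.65)/(1.1 − 0.65) = 0.3900/0.4500 = 0.8667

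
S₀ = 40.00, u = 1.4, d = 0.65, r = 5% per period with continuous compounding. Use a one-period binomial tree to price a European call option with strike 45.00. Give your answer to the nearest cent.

5.60

Risk-neutral probability p = (e^0.05 − 0.65)/(1.4 − 0.65) = 0.4013/0.7500 = 0.5350
Terminal stock prices: S_u = 56, S_d = 26
Terminal payoffs (S − K): max(11, 0) = 11, max(-19, 0) = 0
Node 0 (S = 40): V_0 = e^(−0.05)·[0.5350·11.0000 + 0.4650·0.0000] = 5.5983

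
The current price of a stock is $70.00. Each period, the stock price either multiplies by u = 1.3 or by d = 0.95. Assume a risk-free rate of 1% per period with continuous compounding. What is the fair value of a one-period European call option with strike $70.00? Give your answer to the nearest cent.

$3.57

Risk-neutral probability p = (e^0.01 − 0.95)/(1.3 − 0.95) = 0.0601/0.3500 = 0.1716
Terminal stock prices: S_u = 91, S_d = 66.5
Terminal payoffs (S − K): max(21, 0) = 21, max(-3.5, 0) = 0
Node 0 (S = 70): V_0 = e^(−0.01)·[0.1716·21.0000 + 0.8284·0.0000] = 3.5672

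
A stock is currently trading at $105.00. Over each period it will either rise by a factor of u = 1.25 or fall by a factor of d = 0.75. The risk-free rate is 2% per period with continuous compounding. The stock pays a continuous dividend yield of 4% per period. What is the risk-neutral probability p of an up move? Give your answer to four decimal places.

p = 0.4604

Per-period risk-free factor R = e^0.02 = 1.0202; dividend-adjusted growth = e^(0.02−0.04) = 0.9802.
Risk-neutral probability p = (0.9802 − 0.75)/(1.25 − 0.75) = 0.2302/0.5000 = 0.4604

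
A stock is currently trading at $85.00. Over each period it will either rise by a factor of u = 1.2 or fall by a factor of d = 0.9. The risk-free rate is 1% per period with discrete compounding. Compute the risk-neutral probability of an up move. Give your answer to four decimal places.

p = 0.3667

Risk-neutral probability p = (1 + 0.01 − 0.9)/(1.2 − 0.9) = 0.1100/0.3000 = 0.3667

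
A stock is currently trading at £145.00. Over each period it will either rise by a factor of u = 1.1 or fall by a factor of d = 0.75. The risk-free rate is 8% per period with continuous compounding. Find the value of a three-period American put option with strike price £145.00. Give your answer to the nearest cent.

£3.04

Risk-neutral probability p = (e^0.08 − 0.75)/(1.1 − 0.75) = 0.3333/0.3500 = 0.9522
Terminal stock prices: S_uuu = 193, S_uud = 131.6, S_udd = 89.72, S_ddd = 61.17
Terminal payoffs (K − S): max(-48, 0) = 0, max(13.41, 0) = 13.41, max(55.28, 0) = 55.28, max(83.83, 0) = 83.83
Node uu (S = 175.5): continuation = e^(−0.08)·[0.9522·0.0000 + 0.0478·13.4125] = 0.5912; exercise value = 0.0000 ≤ continuation, so V_uu = 0.5912
Node ud (S = 119.6): continuation = e^(−0.08)·[0.9522·13.4125 + 0.0478·55.2812] = 14.2269; exercise value = 25.3750 > continuation, so V_ud = 25.3750 (exercise)
Node dd (S = 81.56): continuation = e^(−0.08)·[0.9522·55.2812 + 0.0478·83.8281] = 52.2894; exercise value = 63.4375 > continuation, so V_dd = 63.4375 (exercise)
Node u (S = 159.5): continuation = e^(−0.08)·[0.9522·0.5912 + 0.0478·25.3750] = 1.6382; exercise value = 0.0000 ≤ continuation, so V_u = 1.6382
Node d (S = 108.8): continuation = e^(−0.08)·[0.9522·25.3750 + 0.0478·63.4375] = 25.1019; exercise value = 36.2500 > continuation, so V_d = 36.2500 (exercise)
Node 0 (S = 145): continuation = e^(−0.08)·[0.9522·1.6382 + 0.0478·36.2500] = 3.0380; exercise value = 0.0000 ≤ continuation, so V_0 = 3.0380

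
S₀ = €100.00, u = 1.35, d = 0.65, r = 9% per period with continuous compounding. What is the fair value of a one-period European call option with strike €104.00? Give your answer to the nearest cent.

€17.98

Risk-neutral probability p = (e^0.09 − 0.65)/(1.35 − 0.65) = 0.4442/0.7000 = 0.6345
Terminal stock prices: S_u = 135, S_d = 65
Terminal payoffs (S − K): max(31, 0) = 31, max(-39, 0) = 0
Node 0 (S = 100): V_0 = e^(−0.09)·[0.6345·31.0000 + 0.3655·0.0000] = 17.9776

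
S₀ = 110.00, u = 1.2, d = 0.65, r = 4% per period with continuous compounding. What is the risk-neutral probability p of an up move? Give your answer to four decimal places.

Risk-neutral probability p = (e^0.04 − 0.65)/(1.2 − 0.65) = 0.3908/0.5500 = 0.7106

p = 0.7106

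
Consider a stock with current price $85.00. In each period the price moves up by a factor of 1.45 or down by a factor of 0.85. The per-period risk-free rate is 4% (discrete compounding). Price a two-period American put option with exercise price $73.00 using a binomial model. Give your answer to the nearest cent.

Risk-neutral probability p = (1 + 0.04 − 0.85)/(1.45 − 0.85) = 0.1900/0.6000 = 0.3167
Terminal stock prices: S_uu = 178.7, S_ud = 104.8, S_dd = 61.41
Terminal payoffs (K − S): max(-105.7, 0) = 0, max(-31.76, 0) = 0, max(11.59, 0) = 11.59
Node u (S = 123.2): continuation = 1/1.04·[0.3167·0.0000 + 0.6833·0.0000] = 0.0000; exercise value = 0.0000 ≤ continuation, so V_u = 0.0000
Node d (S = 72.25): continuation = 1/1.04·[0.3167·0.0000 + 0.6833·11.5875] = 7.6136; exercise value = 0.7500 ≤ continuation, so V_d = 7.6136
Node 0 (S = 85): continuation = 1/1.04·[0.3167·0.0000 + 0.6833·7.6136] = 5.0025; exercise value = 0.0000 ≤ continuation, so V_0 = 5.0025

$5.00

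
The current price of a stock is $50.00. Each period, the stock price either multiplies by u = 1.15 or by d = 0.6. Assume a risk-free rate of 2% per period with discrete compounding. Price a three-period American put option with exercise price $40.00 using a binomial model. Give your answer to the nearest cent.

Risk-neutral probability p = (1 + 0.02 − 0.6)/(1.15 − 0.6) = 0.4200/0.5500 = 0.7636
Terminal stock prices: S_uuu = 76.04, S_uud = 39.67, S_udd = 20.7, S_ddd = 10.8
Terminal payoffs (K − S): max(-36.04, 0) = 0, max(0.325, 0) = 0.325, max(19.3, 0) = 19.3, max(29.2, 0) = 29.2
Node uu (S = 66.12): continuation = 1/1.02·[0.7636·0.0000 + 0.2364·0.3250] = 0.0753; exercise value = 0.0000 ≤ continuation, so V_uu = 0.0753
Node ud (S = 34.5): continuation = 1/1.02·[0.7636·0.3250 + 0.2364·19.3000] = 4.7157; exercise value = 5.5000 > continuation, so V_ud = 5.5000 (exercise)
Node dd (S = 18): continuation = 1/1.02·[0.7636·19.3000 + 0.2364·29.2000] = 21.2157; exercise value = 22.0000 > continuation, so V_dd = 22.0000 (exercise)
Node u (S = 57.5): continuation = 1/1.02·[0.7636·0.0753 + 0.2364·5.5000] = 1.3309; exercise value = 0.0000 ≤ continuation, so V_u = 1.3309
Node d (S = 30): continuation = 1/1.02·[0.7636·5.5000 + 0.2364·22.0000] = 9.2157; exercise value = 10.0000 > continuation, so V_d = 10.0000 (exercise)
Node 0 (S = 50): continuation = 1/1.02·[0.7636·1.3309 + 0.2364·10.0000] = 3.3137; exercise value = 0.0000 ≤ continuation, so V_0 = 3.3137

$3.31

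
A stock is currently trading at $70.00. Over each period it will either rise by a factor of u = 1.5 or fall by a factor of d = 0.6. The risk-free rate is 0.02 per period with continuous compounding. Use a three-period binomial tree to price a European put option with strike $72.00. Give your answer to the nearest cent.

$20.94

Risk-neutral probability p = (e^0.02 − 0.6)/(1.5 − 0.6) = 0.4202/0.9000 = 0.4669
Terminal stock prices: S_uuu = 236.2, S_uud = 94.5, S_udd = 37.8, S_ddd = 15.12
Terminal payoffs (K − S): max(-164.2, 0) = 0, max(-22.5, 0) = 0, max(34.2, 0) = 34.2, max(56.88, 0) = 56.88
Node uu (S = 157.5): V_uu = e^(−0.02)·[0.4669·0.0000 + 0.5331·0.0000] = 0.0000
Node ud (S = 63): V_ud = e^(−0.02)·[0.4669·0.0000 + 0.5331·34.2000] = 17.8713
Node dd (S = 25.2): V_dd = e^(−0.02)·[0.4669·34.2000 + 0.5331·56.8800] = 45.3743
Node u (S = 105): V_u = e^(−0.02)·[0.4669·0.0000 + 0.5331·17.8713] = 9.3387
Node d (S = 42): V_d = e^(−0.02)·[0.4669·17.8713 + 0.5331·45.3743] = 31.8892
Node 0 (S = 70): V_0 = e^(−0.02)·[0.4669·9.3387 + 0.5331·31.8892] = 20.9376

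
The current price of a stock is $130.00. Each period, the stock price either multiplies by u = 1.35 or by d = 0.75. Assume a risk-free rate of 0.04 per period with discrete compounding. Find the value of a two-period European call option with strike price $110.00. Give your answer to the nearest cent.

Risk-neutral probability p = (1 + 0.04 − 0.75)/(1.35 − 0.75) = 0.2900/0.6000 = 0.4833
Terminal stock prices: S_uu = 236.9, S_ud = 131.6, S_dd = 73.12
Terminal payoffs (S − K): max(126.9, 0) = 126.9, max(21.62, 0) = 21.62, max(-36.88, 0) = 0
Node u (S = 175.5): V_u = 1/1.04·[0.4833·126.9250 + 0.5167·21.6250] = 69.7308
Node d (S = 97.5): V_d = 1/1.04·[0.4833·21.6250 + 0.5167·0.0000] = 10.0501
Node 0 (S = 130): V_0 = 1/1.04·[0.4833·69.7308 + 0.5167·10.0501] = 37.3998

$37.40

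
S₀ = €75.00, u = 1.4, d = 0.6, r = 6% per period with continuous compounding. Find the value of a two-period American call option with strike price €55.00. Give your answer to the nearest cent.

€30.66

Risk-neutral probability p = (e^0.06 − 0.6)/(1.4 − 0.6) = 0.4618/0.8000 = 0.5773
Terminal stock prices: S_uu = 147, S_ud = 63, S_dd = 27
Terminal payoffs (S − K): max(92, 0) = 92, max(8, 0) = 8, max(-28, 0) = 0
Node u (S = 105): continuation = e^(−0.06)·[0.5773·92.0000 + 0.4227·8.0000] = 53.2030; exercise value = 50.0000 ≤ continuation, so V_u = 53.2030
Node d (S = 45): continuation = e^(−0.06)·[0.5773·8.0000 + 0.4227·0.0000] = 4.3494; exercise value = 0.0000 ≤ continuation, so V_d = 4.3494
Node 0 (S = 75): continuation = e^(−0.06)·[0.5773·53.2030 + 0.4227·4.3494] = 30.6566; exercise value = 20.0000 ≤ continuation, so V_0 = 30.6566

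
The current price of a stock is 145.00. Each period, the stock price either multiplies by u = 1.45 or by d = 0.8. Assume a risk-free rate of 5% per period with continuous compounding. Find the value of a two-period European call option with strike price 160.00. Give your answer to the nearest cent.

23.11

Risk-neutral probability p = (e^0.05 − 0.8)/(1.45 − 0.8) = 0.2513/0.6500 = 0.3866
Terminal stock prices: S_uu = 304.9, S_ud = 168.2, S_dd = 92.8
Terminal payoffs (S − K): max(144.9, 0) = 144.9, max(8.2, 0) = 8.2, max(-67.2, 0) = 0
Node u (S = 210.2): V_u = e^(−0.05)·[0.3866·144.8625 + 0.6134·8.2000] = 58.0533
Node d (S = 116): V_d = e^(−0.05)·[0.3866·8.2000 + 0.6134·0.0000] = 3.0153
Node 0 (S = 145): V_0 = e^(−0.05)·[0.3866·58.0533 + 0.6134·3.0153] = 23.1067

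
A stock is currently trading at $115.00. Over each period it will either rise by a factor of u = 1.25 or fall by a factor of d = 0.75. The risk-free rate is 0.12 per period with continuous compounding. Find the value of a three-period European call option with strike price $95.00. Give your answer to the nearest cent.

$50.54

Risk-neutral probability p = (e^0.12 − 0.75)/(1.25 − 0.75) = 0.3775/0.5000 = 0.7550
Terminal stock prices: S_uuu = 224.6, S_uud = 134.8, S_udd = 80.86, S_ddd = 48.52
Terminal payoffs (S − K): max(129.6, 0) = 129.6, max(39.77, 0) = 39.77, max(-14.14, 0) = 0, max(-46.48, 0) = 0
Node uu (S = 179.7): V_uu = e^(−0.12)·[0.7550·129.6094 + 0.2450·39.7656] = 95.4301
Node ud (S = 107.8): V_ud = e^(−0.12)·[0.7550·39.7656 + 0.2450·0.0000] = 26.6278
Node dd (S = 64.69): V_dd = e^(−0.12)·[0.7550·0.0000 + 0.2450·0.0000] = 0.0000
Node u (S = 143.8): V_u = e^(−0.12)·[0.7550·95.4301 + 0.2450·26.6278] = 69.6881
Node d (S = 86.25): V_d = e^(−0.12)·[0.7550·26.6278 + 0.2450·0.0000] = 17.8305
Node 0 (S = 115): V_0 = e^(−0.12)·[0.7550·69.6881 + 0.2450·17.8305] = 50.5391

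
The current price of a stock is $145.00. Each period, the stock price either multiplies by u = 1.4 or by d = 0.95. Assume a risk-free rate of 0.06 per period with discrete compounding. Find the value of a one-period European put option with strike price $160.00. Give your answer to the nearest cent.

$15.86

Risk-neutral probability p = (1 + 0.06 − 0.95)/(1.4 − 0.95) = 0.1100/0.4500 = 0.2444
Terminal stock prices: S_u = 203, S_d = 137.8
Terminal payoffs (K − S): max(-43, 0) = 0, max(22.25, 0) = 22.25
Node 0 (S = 145): V_0 = 1/1.06·[0.2444·0.0000 + 0.7556·22.2500] = 15.8595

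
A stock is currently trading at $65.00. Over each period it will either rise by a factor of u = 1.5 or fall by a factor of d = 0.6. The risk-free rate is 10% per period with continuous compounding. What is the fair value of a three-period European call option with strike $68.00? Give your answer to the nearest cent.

$25.90

Risk-neutral probability p = (e^0.1 − 0.6)/(1.5 − 0.6) = 0.5052/0.9000 = 0.5613
Terminal stock prices: S_uuu = 219.4, S_uud = 87.75, S_udd = 35.1, S_ddd = 14.04
Terminal payoffs (S − K): max(151.4, 0) = 151.4, max(19.75, 0) = 19.75, max(-32.9, 0) = 0, max(-53.96, 0) = 0
Node uu (S = 146.2): V_uu = e^(−0.1)·[0.5613·151.3750 + 0.4387·19.7500] = 84.7211
Node ud (S = 58.5): V_ud = e^(−0.1)·[0.5613·19.7500 + 0.4387·0.0000] = 10.0308
Node dd (S = 23.4): V_dd = e^(−0.1)·[0.5613·0.0000 + 0.4387·0.0000] = 0.0000
Node u (S = 97.5): V_u = e^(−0.1)·[0.5613·84.7211 + 0.4387·10.0308] = 47.0104
Node d (S = 39): V_d = e^(−0.1)·[0.5613·10.0308 + 0.4387·0.0000] = 5.0945
Node 0 (S = 65): V_0 = e^(−0.1)·[0.5613·47.0104 + 0.4387·5.0945] = 25.8982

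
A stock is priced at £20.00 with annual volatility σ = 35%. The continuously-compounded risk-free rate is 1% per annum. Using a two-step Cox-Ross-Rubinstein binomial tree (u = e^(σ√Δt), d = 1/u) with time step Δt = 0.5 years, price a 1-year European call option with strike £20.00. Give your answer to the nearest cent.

CRR parameters: u = e^(σ√Δt) = e^(0.35·√0.5) = 1.2808, d = 1/u = 0.7808
Per-period rate: rΔt = 0.01·0.5 = 0.005, so R = e^0.005 = 1.0050
Risk-neutral probability p = (e^0.005 − 0.7808)/(1.2808 − 0.7808) = 0.2243/0.5000 = 0.4485
Terminal stock prices: S_uu = 32.81, S_ud = 20, S_dd = 12.19
Terminal payoffs (S − K): max(12.81, 0) = 12.81, max(0, 0) = 0, max(-7.808, 0) = 0
Node u (S = 25.62): V_u = e^(−0.005)·[0.4485·12.8091 + 0.5515·0.0000] = 5.7158
Node d (S = 15.62): V_d = e^(−0.005)·[0.4485·0.0000 + 0.5515·0.0000] = 0.0000
Node 0 (S = 20): V_0 = e^(−0.005)·[0.4485·5.7158 + 0.5515·0.0000] = 2.5506

£2.55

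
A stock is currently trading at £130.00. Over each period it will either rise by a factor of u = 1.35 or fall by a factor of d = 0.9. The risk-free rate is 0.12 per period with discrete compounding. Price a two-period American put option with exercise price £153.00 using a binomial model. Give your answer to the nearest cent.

Risk-neutral probability p = (1 + 0.12 − 0.9)/(1.35 − 0.9) = 0.2200/0.4500 = 0.4889
Terminal stock prices: S_uu = 236.9, S_ud = 158, S_dd = 105.3
Terminal payoffs (K − S): max(-83.93, 0) = 0, max(-4.95, 0) = 0, max(47.7, 0) = 47.7
Node u (S = 175.5): continuation = 1/1.12·[0.4889·0.0000 + 0.5111·0.0000] = 0.0000; exercise value = 0.0000 ≤ continuation, so V_u = 0.0000
Node d (S = 117): continuation = 1/1.12·[0.4889·0.0000 + 0.5111·47.7000] = 21.7679; exercise value = 36.0000 > continuation, so V_d = 36.0000 (exercise)
Node 0 (S = 130): continuation = 1/1.12·[0.4889·0.0000 + 0.5111·36.0000] = 16.4286; exercise value = 23.0000 > continuation, so V_0 = 23.0000 (exercise)

£23.00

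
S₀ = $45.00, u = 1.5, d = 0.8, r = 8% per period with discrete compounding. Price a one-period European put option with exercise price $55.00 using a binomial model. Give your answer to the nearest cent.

$10.56

Risk-neutral probability p = (1 + 0.08 − 0.8)/(1.5 − 0.8) = 0.2800/0.7000 = 0.4000
Terminal stock prices: S_u = 67.5, S_d = 36
Terminal payoffs (K − S): max(-12.5, 0) = 0, max(19, 0) = 19
Node 0 (S = 45): V_0 = 1/1.08·[0.4000·0.0000 + 0.6000·19.0000] = 10.5556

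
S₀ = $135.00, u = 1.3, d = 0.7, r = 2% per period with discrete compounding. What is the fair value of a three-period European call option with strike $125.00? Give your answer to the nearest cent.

$37.55

Risk-neutral probability p = (1 + 0.02 − 0.7)/(1.3 − 0.7) = 0.3200/0.6000 = 0.5333
Terminal stock prices: S_uuu = 296.6, S_uud = 159.7, S_udd = 85.99, S_ddd = 46.3
Terminal payoffs (S − K): max(171.6, 0) = 171.6, max(34.71, 0) = 34.71, max(-39.01, 0) = 0, max(-78.7, 0) = 0
Node uu (S = 228.2): V_uu = 1/1.02·[0.5333·171.5950 + 0.4667·34.7050] = 105.6010
Node ud (S = 122.8): V_ud = 1/1.02·[0.5333·34.7050 + 0.4667·0.0000] = 18.1464
Node dd (S = 66.15): V_dd = 1/1.02·[0.5333·0.0000 + 0.4667·0.0000] = 0.0000
Node u (S = 175.5): V_u = 1/1.02·[0.5333·105.6010 + 0.4667·18.1464] = 63.5185
Node d (S = 94.5): V_d = 1/1.02·[0.5333·18.1464 + 0.4667·0.0000] = 9.4883
Node 0 (S = 135): V_0 = 1/1.02·[0.5333·63.5185 + 0.4667·9.4883] = 37.5533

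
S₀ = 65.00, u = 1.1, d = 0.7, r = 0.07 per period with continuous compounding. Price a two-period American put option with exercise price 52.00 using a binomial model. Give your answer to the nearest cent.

0.53

Risk-neutral probability p = (e^0.07 − 0.7)/(1.1 − 0.7) = 0.3725/0.4000 = 0.9313
Terminal stock prices: S_uu = 78.65, S_ud = 50.05, S_dd = 31.85
Terminal payoffs (K − S): max(-26.65, 0) = 0, max(1.95, 0) = 1.95, max(20.15, 0) = 20.15
Node u (S = 71.5): continuation = e^(−0.07)·[0.9313·0.0000 + 0.0687·1.9500] = 0.1250; exercise value = 0.0000 ≤ continuation, so V_u = 0.1250
Node d (S = 45.5): continuation = e^(−0.07)·[0.9313·1.9500 + 0.0687·20.1500] = 2.9845; exercise value = 6.5000 > continuation, so V_d = 6.5000 (exercise)
Node 0 (S = 65): continuation = e^(−0.07)·[0.9313·0.1250 + 0.0687·6.5000] = 0.5250; exercise value = 0.0000 ≤ continuation, so V_0 = 0.5250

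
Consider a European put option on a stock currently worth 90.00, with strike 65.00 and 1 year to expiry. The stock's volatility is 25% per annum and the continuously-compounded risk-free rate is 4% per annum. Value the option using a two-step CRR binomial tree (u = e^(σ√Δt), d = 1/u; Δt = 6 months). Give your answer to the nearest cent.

0.41

CRR parameters: u = e^(σ√Δt) = e^(0.25·√0.5) = 1.1934, d = 1/u = 0.8380
Per-period rate: rΔt = 0.04·0.5 = 0.02, so R = e^0.02 = 1.0202
Risk-neutral probability p = (e^0.02 − 0.8380)/(1.1934 − 0.8380) = 0.1822/0.3554 = 0.5128
Terminal stock prices: S_uu = 128.2, S_ud = 90, S_dd = 63.2
Terminal payoffs (K − S): max(-63.17, 0) = 0, max(-25, 0) = 0, max(1.803, 0) = 1.803
Node u (S = 107.4): V_u = e^(−0.02)·[0.5128·0.0000 + 0.4872·0.0000] = 0.0000
Node d (S = 75.42): V_d = e^(−0.02)·[0.5128·0.0000 + 0.4872·1.8030] = 0.8611
Node 0 (S = 90): V_0 = e^(−0.02)·[0.5128·0.0000 + 0.4872·0.8611] = 0.4113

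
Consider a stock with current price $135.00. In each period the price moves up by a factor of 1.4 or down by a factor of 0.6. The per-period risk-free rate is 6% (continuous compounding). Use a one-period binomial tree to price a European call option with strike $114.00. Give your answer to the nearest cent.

$40.78

Risk-neutral probability p = (e^0.06 − 0.6)/(1.4 − 0.6) = 0.4618/0.8000 = 0.5773
Terminal stock prices: S_u = 189, S_d = 81
Terminal payoffs (S − K): max(75, 0) = 75, max(-33, 0) = 0
Node 0 (S = 135): V_0 = e^(−0.06)·[0.5773·75.0000 + 0.4227·0.0000] = 40.7757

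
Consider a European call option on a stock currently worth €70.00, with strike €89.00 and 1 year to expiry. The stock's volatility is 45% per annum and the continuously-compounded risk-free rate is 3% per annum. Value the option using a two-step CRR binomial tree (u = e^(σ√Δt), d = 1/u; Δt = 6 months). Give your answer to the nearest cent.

CRR parameters: u = e^(σ√Δt) = e^(0.45·√0.5) = 1.3746, d = 1/u = 0.7275
Per-period rate: rΔt = 0.03·0.5 = 0.015, so R = e^0.015 = 1.0151
Risk-neutral probability p = (e^0.015 − 0.7275)/(1.3746 − 0.7275) = 0.2877/0.6472 = 0.4445
Terminal stock prices: S_uu = 132.3, S_ud = 70, S_dd = 37.04
Terminal payoffs (S − K): max(43.28, 0) = 43.28, max(-19, 0) = 0, max(-51.96, 0) = 0
Node u (S = 96.23): V_u = e^(−0.015)·[0.4445·43.2761 + 0.5555·0.0000] = 18.9484
Node d (S = 50.92): V_d = e^(−0.015)·[0.4445·0.0000 + 0.5555·0.0000] = 0.0000
Node 0 (S = 70): V_0 = e^(−0.015)·[0.4445·18.9484 + 0.5555·0.0000] = 8.2966

€8.30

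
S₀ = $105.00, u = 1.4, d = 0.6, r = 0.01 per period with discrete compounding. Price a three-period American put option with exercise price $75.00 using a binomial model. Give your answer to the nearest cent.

Risk-neutral probability p = (1 + 0.01 − 0.6)/(1.4 − 0.6) = 0.4100/0.8000 = 0.5125
Terminal stock prices: S_uuu = 288.1, S_uud = 123.5, S_udd = 52.92, S_ddd = 22.68
Terminal payoffs (K − S): max(-213.1, 0) = 0, max(-48.48, 0) = 0, max(22.08, 0) = 22.08, max(52.32, 0) = 52.32
Node uu (S = 205.8): continuation = 1/1.01·[0.5125·0.0000 + 0.4875·0.0000] = 0.0000; exercise value = 0.0000 ≤ continuation, so V_uu = 0.0000
Node ud (S = 88.2): continuation = 1/1.01·[0.5125·0.0000 + 0.4875·22.0800] = 10.6574; exercise value = 0.0000 ≤ continuation, so V_ud = 10.6574
Node dd (S = 37.8): continuation = 1/1.01·[0.5125·22.0800 + 0.4875·52.3200] = 36.4574; exercise value = 37.2000 > continuation, so V_dd = 37.2000 (exercise)
Node u (S = 147): continuation = 1/1.01·[0.5125·0.0000 + 0.4875·10.6574] = 5.1441; exercise value = 0.0000 ≤ continuation, so V_u = 5.1441
Node d (S = 63): continuation = 1/1.01·[0.5125·10.6574 + 0.4875·37.2000] = 23.3633; exercise value = 12.0000 ≤ continuation, so V_d = 23.3633
Node 0 (S = 105): continuation = 1/1.01·[0.5125·5.1441 + 0.4875·23.3633] = 13.8871; exercise value = 0.0000 ≤ continuation, so V_0 = 13.8871

$13.89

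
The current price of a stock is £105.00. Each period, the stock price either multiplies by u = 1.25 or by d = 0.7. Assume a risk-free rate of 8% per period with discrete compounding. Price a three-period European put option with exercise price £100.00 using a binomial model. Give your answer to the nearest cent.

£7.11

Risk-neutral probability p = (1 + 0.08 − 0.7)/(1.25 − 0.7) = 0.3800/0.5500 = 0.6909
Terminal stock prices: S_uuu = 205.1, S_uud = 114.8, S_udd = 64.31, S_ddd = 36.01
Terminal payoffs (K − S): max(-105.1, 0) = 0, max(-14.84, 0) = 0, max(35.69, 0) = 35.69, max(63.99, 0) = 63.99
Node uu (S = 164.1): V_uu = 1/1.08·[0.6909·0.0000 + 0.3091·0.0000] = 0.0000
Node ud (S = 91.88): V_ud = 1/1.08·[0.6909·0.0000 + 0.3091·35.6875] = 10.2136
Node dd (S = 51.45): V_dd = 1/1.08·[0.6909·35.6875 + 0.3091·63.9850] = 41.1426
Node u (S = 131.2): V_u = 1/1.08·[0.6909·0.0000 + 0.3091·10.2136] = 2.9231
Node d (S = 73.5): V_d = 1/1.08·[0.6909·10.2136 + 0.3091·41.1426] = 18.3088
Node 0 (S = 105): V_0 = 1/1.08·[0.6909·2.9231 + 0.3091·18.3088] = 7.1099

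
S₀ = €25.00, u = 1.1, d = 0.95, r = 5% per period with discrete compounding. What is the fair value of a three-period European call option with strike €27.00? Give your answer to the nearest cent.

Risk-neutral probability p = (1 + 0.05 − 0.95)/(1.1 − 0.95) = 0.1000/0.1500 = 0.6667
Terminal stock prices: S_uuu = 33.28, S_uud = 28.74, S_udd = 24.82, S_ddd = 21.43
Terminal payoffs (S − K): max(6.275, 0) = 6.275, max(1.738, 0) = 1.738, max(-2.181, 0) = 0, max(-5.566, 0) = 0
Node uu (S = 30.25): V_uu = 1/1.05·[0.6667·6.2750 + 0.3333·1.7375] = 4.5357
Node ud (S = 26.13): V_ud = 1/1.05·[0.6667·1.7375 + 0.3333·0.0000] = 1.1032
Node dd (S = 22.56): V_dd = 1/1.05·[0.6667·0.0000 + 0.3333·0.0000] = 0.0000
Node u (S = 27.5): V_u = 1/1.05·[0.6667·4.5357 + 0.3333·1.1032] = 3.2300
Node d (S = 23.75): V_d = 1/1.05·[0.6667·1.1032 + 0.3333·0.0000] = 0.7004
Node 0 (S = 25): V_0 = 1/1.05·[0.6667·3.2300 + 0.3333·0.7004] = 2.2732

€2.27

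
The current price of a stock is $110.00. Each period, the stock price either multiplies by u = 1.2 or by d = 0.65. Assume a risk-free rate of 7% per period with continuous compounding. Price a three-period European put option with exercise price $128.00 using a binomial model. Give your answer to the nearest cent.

$16.57

Risk-neutral probability p = (e^0.07 − 0.65)/(1.2 − 0.65) = 0.4225/0.5500 = 0.7682
Terminal stock prices: S_uuu = 190.1, S_uud = 103, S_udd = 55.77, S_ddd = 30.21
Terminal payoffs (K − S): max(-62.08, 0) = 0, max(25.04, 0) = 25.04, max(72.23, 0) = 72.23, max(97.79, 0) = 97.79
Node uu (S = 158.4): V_uu = e^(−0.07)·[0.7682·0.0000 + 0.2318·25.0400] = 5.4119
Node ud (S = 85.8): V_ud = e^(−0.07)·[0.7682·25.0400 + 0.2318·72.2300] = 33.5464
Node dd (S = 46.48): V_dd = e^(−0.07)·[0.7682·72.2300 + 0.2318·97.7912] = 72.8714
Node u (S = 132): V_u = e^(−0.07)·[0.7682·5.4119 + 0.2318·33.5464] = 11.1268
Node d (S = 71.5): V_d = e^(−0.07)·[0.7682·33.5464 + 0.2318·72.8714] = 39.7779
Node 0 (S = 110): V_0 = e^(−0.07)·[0.7682·11.1268 + 0.2318·39.7779] = 16.5670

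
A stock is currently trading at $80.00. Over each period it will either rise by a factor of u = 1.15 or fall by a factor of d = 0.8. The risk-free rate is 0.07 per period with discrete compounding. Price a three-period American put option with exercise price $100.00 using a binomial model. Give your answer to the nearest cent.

$20.00

Risk-neutral probability p = (1 + 0.07 − 0.8)/(1.15 − 0.8) = 0.2700/0.3500 = 0.7714
Terminal stock prices: S_uuu = 121.7, S_uud = 84.64, S_udd = 58.88, S_ddd = 40.96
Terminal payoffs (K − S): max(-21.67, 0) = 0, max(15.36, 0) = 15.36, max(41.12, 0) = 41.12, max(59.04, 0) = 59.04
Node uu (S = 105.8): continuation = 1/1.07·[0.7714·0.0000 + 0.2286·15.3600] = 3.2812; exercise value = 0.0000 ≤ continuation, so V_uu = 3.2812
Node ud (S = 73.6): continuation = 1/1.07·[0.7714·15.3600 + 0.2286·41.1200] = 19.8579; exercise value = 26.4000 > continuation, so V_ud = 26.4000 (exercise)
Node dd (S = 51.2): continuation = 1/1.07·[0.7714·41.1200 + 0.2286·59.0400] = 42.2579; exercise value = 48.8000 > continuation, so V_dd = 48.8000 (exercise)
Node u (S = 92): continuation = 1/1.07·[0.7714·3.2812 + 0.2286·26.4000] = 8.0051; exercise value = 8.0000 ≤ continuation, so V_u = 8.0051
Node d (S = 64): continuation = 1/1.07·[0.7714·26.4000 + 0.2286·48.8000] = 29.4579; exercise value = 36.0000 > continuation, so V_d = 36.0000 (exercise)
Node 0 (S = 80): continuation = 1/1.07·[0.7714·8.0051 + 0.2286·36.0000] = 13.4616; exercise value = 20.0000 > continuation, so V_0 = 20.0000 (exercise)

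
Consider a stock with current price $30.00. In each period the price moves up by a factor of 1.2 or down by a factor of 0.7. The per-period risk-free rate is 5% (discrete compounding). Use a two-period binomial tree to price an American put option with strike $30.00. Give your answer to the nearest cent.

$3.49

Risk-neutral probability p = (1 + 0.05 − 0.7)/(1.2 − 0.7) = 0.3500/0.5000 = 0.7000
Terminal stock prices: S_uu = 43.2, S_ud = 25.2, S_dd = 14.7
Terminal payoffs (K − S): max(-13.2, 0) = 0, max(4.8, 0) = 4.8, max(15.3, 0) = 15.3
Node u (S = 36): continuation = 1/1.05·[0.7000·0.0000 + 0.3000·4.8000] = 1.3714; exercise value = 0.0000 ≤ continuation, so V_u = 1.3714
Node d (S = 21): continuation = 1/1.05·[0.7000·4.8000 + 0.3000·15.3000] = 7.5714; exercise value = 9.0000 > continuation, so V_d = 9.0000 (exercise)
Node 0 (S = 30): continuation = 1/1.05·[0.7000·1.3714 + 0.3000·9.0000] = 3.4857; exercise value = 0.0000 ≤ continuation, so V_0 = 3.4857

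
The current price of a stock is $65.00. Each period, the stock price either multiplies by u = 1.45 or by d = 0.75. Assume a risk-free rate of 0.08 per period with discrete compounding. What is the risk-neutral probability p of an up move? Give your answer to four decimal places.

p = 0.4714

Risk-neutral probability p = (1 + 0.08 − 0.75)/(1.45 − 0.75) = 0.3300/0.7000 = 0.4714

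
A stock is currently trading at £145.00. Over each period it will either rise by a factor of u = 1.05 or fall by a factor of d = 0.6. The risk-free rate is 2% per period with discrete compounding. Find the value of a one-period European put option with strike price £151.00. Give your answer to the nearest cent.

£4.18

Risk-neutral probability p = (1 + 0.02 − 0.6)/(1.05 − 0.6) = 0.4200/0.4500 = 0.9333
Terminal stock prices: S_u = 152.2, S_d = 87
Terminal payoffs (K − S): max(-1.25, 0) = 0, max(64, 0) = 64
Node 0 (S = 145): V_0 = 1/1.02·[0.9333·0.0000 + 0.0667·64.0000] = 4.1830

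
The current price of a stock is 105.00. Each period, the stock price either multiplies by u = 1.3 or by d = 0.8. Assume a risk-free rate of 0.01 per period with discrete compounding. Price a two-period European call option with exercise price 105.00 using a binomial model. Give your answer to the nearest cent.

14.53

Risk-neutral probability p = (1 + 0.01 − 0.8)/(1.3 − 0.8) = 0.2100/0.5000 = 0.4200
Terminal stock prices: S_uu = 177.5, S_ud = 109.2, S_dd = 67.2
Terminal payoffs (S − K): max(72.45, 0) = 72.45, max(4.2, 0) = 4.2, max(-37.8, 0) = 0
Node u (S = 136.5): V_u = 1/1.01·[0.4200·72.4500 + 0.5800·4.2000] = 32.5396
Node d (S = 84): V_d = 1/1.01·[0.4200·4.2000 + 0.5800·0.0000] = 1.7465
Node 0 (S = 105): V_0 = 1/1.01·[0.4200·32.5396 + 0.5800·1.7465] = 14.5343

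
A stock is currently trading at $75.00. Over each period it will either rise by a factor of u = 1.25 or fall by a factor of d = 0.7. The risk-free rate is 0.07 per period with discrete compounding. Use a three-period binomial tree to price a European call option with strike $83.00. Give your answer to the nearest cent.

$15.78

Risk-neutral probability p = (1 + 0.07 − 0.7)/(1.25 − 0.7) = 0.3700/0.5500 = 0.6727
Terminal stock prices: S_uuu = 146.5, S_uud = 82.03, S_udd = 45.94, S_ddd = 25.72
Terminal payoffs (S − K): max(63.48, 0) = 63.48, max(-0.9688, 0) = 0, max(-37.06, 0) = 0, max(-57.28, 0) = 0
Node uu (S = 117.2): V_uu = 1/1.07·[0.6727·63.4844 + 0.3273·0.0000] = 39.9137
Node ud (S = 65.62): V_ud = 1/1.07·[0.6727·0.0000 + 0.3273·0.0000] = 0.0000
Node dd (S = 36.75): V_dd = 1/1.07·[0.6727·0.0000 + 0.3273·0.0000] = 0.0000
Node u (S = 93.75): V_u = 1/1.07·[0.6727·39.9137 + 0.3273·0.0000] = 25.0944
Node d (S = 52.5): V_d = 1/1.07·[0.6727·0.0000 + 0.3273·0.0000] = 0.0000
Node 0 (S = 75): V_0 = 1/1.07·[0.6727·25.0944 + 0.3273·0.0000] = 15.7773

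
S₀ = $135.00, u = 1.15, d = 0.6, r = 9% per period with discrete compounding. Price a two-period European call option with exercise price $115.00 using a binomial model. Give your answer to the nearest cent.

Risk-neutral probability p = (1 + 0.09 − 0.6)/(1.15 − 0.6) = 0.4900/0.5500 = 0.8909
Terminal stock prices: S_uu = 178.5, S_ud = 93.15, S_dd = 48.6
Terminal payoffs (S − K): max(63.54, 0) = 63.54, max(-21.85, 0) = 0, max(-66.4, 0) = 0
Node u (S = 155.2): V_u = 1/1.09·[0.8909·63.5375 + 0.1091·0.0000] = 51.9322
Node d (S = 81): V_d = 1/1.09·[0.8909·0.0000 + 0.1091·0.0000] = 0.0000
Node 0 (S = 135): V_0 = 1/1.09·[0.8909·51.9322 + 0.1091·0.0000] = 42.4467

$42.45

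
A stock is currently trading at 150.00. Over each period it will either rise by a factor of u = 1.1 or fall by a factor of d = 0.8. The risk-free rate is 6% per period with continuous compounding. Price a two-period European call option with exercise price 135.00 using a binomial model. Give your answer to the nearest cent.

31.42

Risk-neutral probability p = (e^0.06 − 0.8)/(1.1 − 0.8) = 0.2618/0.3000 = 0.8728
Terminal stock prices: S_uu = 181.5, S_ud = 132, S_dd = 96
Terminal payoffs (S − K): max(46.5, 0) = 46.5, max(-3, 0) = 0, max(-39, 0) = 0
Node u (S = 165): V_u = e^(−0.06)·[0.8728·46.5000 + 0.1272·0.0000] = 38.2212
Node d (S = 120): V_d = e^(−0.06)·[0.8728·0.0000 + 0.1272·0.0000] = 0.0000
Node 0 (S = 150): V_0 = e^(−0.06)·[0.8728·38.2212 + 0.1272·0.0000] = 31.4163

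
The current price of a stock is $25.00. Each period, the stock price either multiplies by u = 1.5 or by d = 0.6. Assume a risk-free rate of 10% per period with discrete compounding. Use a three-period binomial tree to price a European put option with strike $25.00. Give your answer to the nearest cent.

$4.14

Risk-neutral probability p = (1 + 0.1 − 0.6)/(1.5 − 0.6) = 0.5000/0.9000 = 0.5556
Terminal stock prices: S_uuu = 84.38, S_uud = 33.75, S_udd = 13.5, S_ddd = 5.4
Terminal payoffs (K − S): max(-59.38, 0) = 0, max(-8.75, 0) = 0, max(11.5, 0) = 11.5, max(19.6, 0) = 19.6
Node uu (S = 56.25): V_uu = 1/1.1·[0.5556·0.0000 + 0.4444·0.0000] = 0.0000
Node ud (S = 22.5): V_ud = 1/1.1·[0.5556·0.0000 + 0.4444·11.5000] = 4.6465
Node dd (S = 9): V_dd = 1/1.1·[0.5556·11.5000 + 0.4444·19.6000] = 13.7273
Node u (S = 37.5): V_u = 1/1.1·[0.5556·0.0000 + 0.4444·4.6465] = 1.8774
Node d (S = 15): V_d = 1/1.1·[0.5556·4.6465 + 0.4444·13.7273] = 7.8931
Node 0 (S = 25): V_0 = 1/1.1·[0.5556·1.8774 + 0.4444·7.8931] = 4.1373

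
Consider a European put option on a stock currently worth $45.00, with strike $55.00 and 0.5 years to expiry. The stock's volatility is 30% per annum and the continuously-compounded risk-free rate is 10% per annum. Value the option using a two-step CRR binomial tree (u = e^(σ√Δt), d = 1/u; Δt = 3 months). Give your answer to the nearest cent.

$8.95

CRR parameters: u = e^(σ√Δt) = e^(0.3·√0.25) = 1.1618, d = 1/u = 0.8607
Per-period rate: rΔt = 0.1·0.25 = 0.025, so R = e^0.025 = 1.0253
Risk-neutral probability p = (e^0.025 − 0.8607)/(1.1618 − 0.8607) = 0.1646/0.3011 = 0.5466
Terminal stock prices: S_uu = 60.74, S_ud = 45, S_dd = 33.34
Terminal payoffs (K − S): max(-5.744, 0) = 0, max(10, 0) = 10, max(21.66, 0) = 21.66
Node u (S = 52.28): V_u = e^(−0.025)·[0.5466·0.0000 + 0.4534·10.0000] = 4.4217
Node d (S = 38.73): V_d = e^(−0.025)·[0.5466·10.0000 + 0.4534·21.6632] = 14.9102
Node 0 (S = 45): V_0 = e^(−0.025)·[0.5466·4.4217 + 0.4534·14.9102] = 8.9502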